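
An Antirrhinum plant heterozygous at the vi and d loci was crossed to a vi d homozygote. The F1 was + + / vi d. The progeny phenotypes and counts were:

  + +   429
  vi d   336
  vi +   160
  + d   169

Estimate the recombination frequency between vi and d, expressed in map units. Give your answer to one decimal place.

30.1 map units

The recombinant classes are + d and vi +: 169 + 160 = 329.
Recombination frequency = 329/1094 = 0.3007 ≈ 30.1%, i.e. 30.1 map units.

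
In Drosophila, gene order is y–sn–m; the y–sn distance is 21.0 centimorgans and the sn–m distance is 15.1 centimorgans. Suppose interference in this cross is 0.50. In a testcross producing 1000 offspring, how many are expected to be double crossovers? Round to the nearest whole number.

Map distances give recombination frequencies of 0.210 and 0.151 for the two intervals.
With interference 0.50 (so coincidence = 0.50), expected double-crossover frequency = 0.210 × 0.151 × 0.50 = 0.01585.
Expected number = 0.01585 × 1000 = 15.85 ≈ 16.

16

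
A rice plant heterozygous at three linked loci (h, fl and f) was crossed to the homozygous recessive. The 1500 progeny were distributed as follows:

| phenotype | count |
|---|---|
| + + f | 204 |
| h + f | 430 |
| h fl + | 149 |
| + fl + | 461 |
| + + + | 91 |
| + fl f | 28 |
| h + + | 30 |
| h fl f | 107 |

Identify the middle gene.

The two most frequent reciprocal classes, h + f and + fl +, are the parental types, so the F1 was h + f / + fl +.
The two rarest classes, h + + and + fl f, are the double crossovers. Comparing them with the parentals, only the f allele has switched, so f is the middle locus and the order is h – f – fl.

f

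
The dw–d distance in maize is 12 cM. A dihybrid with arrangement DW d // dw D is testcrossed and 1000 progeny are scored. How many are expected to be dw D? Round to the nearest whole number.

440

A map distance of 12 cM corresponds to a recombination frequency of 0.120.
The F1 is DW d / dw D, so dw D is a parental gamete class with expected frequency (1 − r)/2 = 0.880/2 = 0.4400.
Expected number = 0.4400 × 1000 = 440.00 ≈ 440.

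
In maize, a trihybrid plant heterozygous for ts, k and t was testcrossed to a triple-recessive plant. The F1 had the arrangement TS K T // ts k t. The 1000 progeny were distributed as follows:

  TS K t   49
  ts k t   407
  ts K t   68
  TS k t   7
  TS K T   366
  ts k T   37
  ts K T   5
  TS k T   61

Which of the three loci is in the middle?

ts

The two rarest classes, ts K T and TS k t, are the double crossovers. Comparing them with the parentals, only the ts allele has switched, so ts is the middle locus and the order is t – ts – k.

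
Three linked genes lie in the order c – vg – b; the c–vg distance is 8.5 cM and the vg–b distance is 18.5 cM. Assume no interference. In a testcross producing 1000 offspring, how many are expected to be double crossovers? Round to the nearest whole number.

16

Map distances give recombination frequencies of 0.085 and 0.185 for the two intervals.
With no interference, expected double-crossover frequency = 0.085 × 0.185 = 0.01572.
Expected number = 0.01572 × 1000 = 15.72 ≈ 16.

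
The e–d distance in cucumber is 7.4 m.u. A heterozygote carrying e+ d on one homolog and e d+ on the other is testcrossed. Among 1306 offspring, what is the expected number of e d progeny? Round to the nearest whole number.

48

A map distance of 7.4 m.u. corresponds to a recombination frequency of 0.074.
The F1 is e+ d / e d+, so e d is a recombinant gamete class with expected frequency r/2 = 0.074/2 = 0.0370.
Expected number = 0.0370 × 1306 = 48.32 ≈ 48.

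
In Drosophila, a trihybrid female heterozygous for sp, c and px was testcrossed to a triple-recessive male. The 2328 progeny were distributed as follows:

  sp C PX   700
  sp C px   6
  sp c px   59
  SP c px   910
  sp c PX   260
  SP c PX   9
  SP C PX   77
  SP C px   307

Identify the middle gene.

The two most frequent reciprocal classes, sp C PX and SP c px, are the parental types, so the F1 was sp C PX / SP c px.
The two rarest classes, sp C px and SP c PX, are the double crossovers. Comparing them with the parentals, only the px allele has switched, so px is the middle locus and the order is c – px – sp.

px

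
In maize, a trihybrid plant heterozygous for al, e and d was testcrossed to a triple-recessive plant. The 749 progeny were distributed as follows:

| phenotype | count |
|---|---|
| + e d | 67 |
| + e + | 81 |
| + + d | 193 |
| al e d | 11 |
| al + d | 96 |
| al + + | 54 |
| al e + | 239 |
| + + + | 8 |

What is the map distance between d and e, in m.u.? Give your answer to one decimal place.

18.7 m.u.

The two most frequent reciprocal classes, + + d and al e +, are the parental types, so the F1 was + + d / al e +.
The two rarest classes, + + + and al e d, are the double crossovers. Comparing them with the parentals, only the d allele has switched, so d is the middle locus and the order is al – d – e.
Crossovers in the d–e interval produce the single-crossover classes + e d and al + + (67 + 54 = 121) plus the double crossovers (19).
RF(d–e) = (121 + 19) / 749 = 140/749 = 0.1869 → 18.7 m.u.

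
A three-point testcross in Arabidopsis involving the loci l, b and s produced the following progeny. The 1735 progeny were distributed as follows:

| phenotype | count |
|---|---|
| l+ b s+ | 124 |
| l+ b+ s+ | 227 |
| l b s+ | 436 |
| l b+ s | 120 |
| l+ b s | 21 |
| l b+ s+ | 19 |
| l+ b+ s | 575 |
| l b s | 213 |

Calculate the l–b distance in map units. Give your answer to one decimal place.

The two most frequent reciprocal classes, l b s+ and l+ b+ s, are the parental types, so the F1 was l b s+ / l+ b+ s.
The two rarest classes, l b+ s+ and l+ b s, are the double crossovers. Comparing them with the parentals, only the b allele has switched, so b is the middle locus and the order is s – b – l.
Crossovers in the b–l interval produce the single-crossover classes l+ b s+ and l b+ s (124 + 120 = 244) plus the double crossovers (40).
RF(b–l) = (244 + 40) / 1735 = 284/1735 = 0.1637 → 16.4 map units.

16.4 map units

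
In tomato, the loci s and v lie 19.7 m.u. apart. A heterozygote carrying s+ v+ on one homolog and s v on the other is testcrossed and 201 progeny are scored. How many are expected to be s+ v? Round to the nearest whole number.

20

A map distance of 19.7 m.u. corresponds to a recombination frequency of 0.197.
The F1 is s+ v+ / s v, so s+ v is a recombinant gamete class with expected frequency r/2 = 0.197/2 = 0.0985.
Expected number = 0.0985 × 201 = 19.80 ≈ 20.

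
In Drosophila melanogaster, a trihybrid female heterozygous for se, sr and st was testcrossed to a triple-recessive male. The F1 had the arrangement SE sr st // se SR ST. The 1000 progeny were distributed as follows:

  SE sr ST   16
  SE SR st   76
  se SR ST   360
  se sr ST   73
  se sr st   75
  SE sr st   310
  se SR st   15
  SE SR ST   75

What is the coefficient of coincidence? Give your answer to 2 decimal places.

0.95

The two rarest classes, SE sr ST and se SR st, are the double crossovers. Comparing them with the parentals, only the st allele has switched, so st is the middle locus and the order is se – st – sr.
se–st: (150 + 31)/1000 = 0.1810; st–sr: (149 + 31)/1000 = 0.1800.
Expected DCO frequency = 0.1810 × 0.1800 ≈ 0.03258; observed = 31/1000 ≈ 0.03100.
Coefficient of coincidence = 0.03100/0.03258 ≈ 0.95.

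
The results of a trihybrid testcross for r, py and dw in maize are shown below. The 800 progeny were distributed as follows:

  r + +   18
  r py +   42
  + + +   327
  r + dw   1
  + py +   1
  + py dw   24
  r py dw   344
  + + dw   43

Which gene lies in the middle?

py

The two most frequent reciprocal classes, r py dw and + + +, are the parental types, so the F1 was r py dw / + + +.
The two rarest classes, r + dw and + py +, are the double crossovers. Comparing them with the parentals, only the py allele has switched, so py is the middle locus and the order is dw – py – r.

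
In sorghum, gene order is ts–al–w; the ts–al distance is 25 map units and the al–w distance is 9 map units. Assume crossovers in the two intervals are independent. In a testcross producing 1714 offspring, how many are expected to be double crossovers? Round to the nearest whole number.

39

Map distances give recombination frequencies of 0.250 and 0.090 for the two intervals.
With no interference, expected double-crossover frequency = 0.250 × 0.090 = 0.02250.
Expected number = 0.02250 × 1714 = 38.56 ≈ 39.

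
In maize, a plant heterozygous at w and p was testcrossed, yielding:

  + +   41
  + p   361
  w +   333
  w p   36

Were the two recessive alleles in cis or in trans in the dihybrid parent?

The two most frequent classes are + p (361) and w + (333); these are the parental (non-recombinant) types.
So the F1 carried + p on one chromosome and w + on the other — the recessive alleles are on opposite chromosomes (trans / repulsion).

trans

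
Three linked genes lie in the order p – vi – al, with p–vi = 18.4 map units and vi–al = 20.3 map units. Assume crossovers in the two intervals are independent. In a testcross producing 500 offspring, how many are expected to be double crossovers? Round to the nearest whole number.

19

Map distances give recombination frequencies of 0.184 and 0.203 for the two intervals.
With no interference, expected double-crossover frequency = 0.184 × 0.203 = 0.03735.
Expected number = 0.03735 × 500 = 18.68 ≈ 19.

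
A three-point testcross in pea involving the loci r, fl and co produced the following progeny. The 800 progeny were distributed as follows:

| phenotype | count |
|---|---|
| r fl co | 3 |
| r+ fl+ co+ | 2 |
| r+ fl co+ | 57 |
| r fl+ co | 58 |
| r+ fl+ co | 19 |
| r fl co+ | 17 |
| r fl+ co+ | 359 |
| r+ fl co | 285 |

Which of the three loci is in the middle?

The two most frequent reciprocal classes, r fl+ co+ and r+ fl co, are the parental types, so the F1 was r fl+ co+ / r+ fl co.
The two rarest classes, r+ fl+ co+ and r fl co, are the double crossovers. Comparing them with the parentals, only the r allele has switched, so r is the middle locus and the order is fl – r – co.

r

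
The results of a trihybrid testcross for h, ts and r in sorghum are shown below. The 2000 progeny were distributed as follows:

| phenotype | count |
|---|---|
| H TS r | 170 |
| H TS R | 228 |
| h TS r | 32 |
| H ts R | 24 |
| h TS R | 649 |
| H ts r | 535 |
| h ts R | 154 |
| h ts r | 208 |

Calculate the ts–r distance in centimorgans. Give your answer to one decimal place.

The two most frequent reciprocal classes, H ts r and h TS R, are the parental types, so the F1 was H ts r / h TS R.
The two rarest classes, H ts R and h TS r, are the double crossovers. Comparing them with the parentals, only the r allele has switched, so r is the middle locus and the order is h – r – ts.
Crossovers in the r–ts interval produce the single-crossover classes H TS r and h ts R (170 + 154 = 324) plus the double crossovers (56).
RF(r–ts) = (324 + 56) / 2000 = 380/2000 = 0.1900 → 19.0 centimorgans.

19.0 centimorgans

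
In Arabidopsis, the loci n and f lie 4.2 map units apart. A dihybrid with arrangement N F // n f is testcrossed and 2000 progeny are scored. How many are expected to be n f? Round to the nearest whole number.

958

A map distance of 4.2 map units corresponds to a recombination frequency of 0.042.
The F1 is N F / n f, so n f is a parental gamete class with expected frequency (1 − r)/2 = 0.958/2 = 0.4790.
Expected number = 0.4790 × 2000 = 958.00 ≈ 958.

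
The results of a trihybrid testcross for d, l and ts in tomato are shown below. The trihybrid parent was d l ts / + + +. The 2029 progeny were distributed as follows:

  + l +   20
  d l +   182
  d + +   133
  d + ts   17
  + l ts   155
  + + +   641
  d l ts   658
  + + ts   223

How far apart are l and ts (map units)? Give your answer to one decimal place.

21.8 map units

The two rarest classes, d + ts and + l +, are the double crossovers. Comparing them with the parentals, only the l allele has switched, so l is the middle locus and the order is d – l – ts.
Crossovers in the l–ts interval produce the single-crossover classes d l + and + + ts (182 + 223 = 405) plus the double crossovers (37).
RF(l–ts) = (405 + 37) / 2029 = 442/2029 = 0.2178 → 21.8 map units.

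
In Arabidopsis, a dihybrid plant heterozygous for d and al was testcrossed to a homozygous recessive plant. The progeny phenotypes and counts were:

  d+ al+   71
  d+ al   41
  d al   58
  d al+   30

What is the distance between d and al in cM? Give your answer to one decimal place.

The two most frequent classes, d+ al+ (71) and d al (58), are the parental types, so the F1 was d+ al+ / d al.
The recombinant classes are d+ al and d al+: 41 + 30 = 71.
Recombination frequency = 71/200 = 0.3550 ≈ 35.5%, i.e. 35.5 cM.

35.5 cM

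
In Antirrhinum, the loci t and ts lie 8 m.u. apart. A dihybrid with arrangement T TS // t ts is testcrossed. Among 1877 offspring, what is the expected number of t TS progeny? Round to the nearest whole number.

A map distance of 8 m.u. corresponds to a recombination frequency of 0.080.
The F1 is T TS / t ts, so t TS is a recombinant gamete class with expected frequency r/2 = 0.080/2 = 0.0400.
Expected number = 0.0400 × 1877 = 75.08 ≈ 75.

75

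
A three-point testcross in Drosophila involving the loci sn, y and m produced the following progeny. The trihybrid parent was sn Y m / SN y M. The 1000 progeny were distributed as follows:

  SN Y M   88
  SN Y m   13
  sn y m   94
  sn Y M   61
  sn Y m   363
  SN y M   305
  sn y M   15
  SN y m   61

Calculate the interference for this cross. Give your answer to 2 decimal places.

The two rarest classes, SN Y m and sn y M, are the double crossovers. Comparing them with the parentals, only the sn allele has switched, so sn is the middle locus and the order is y – sn – m.
y–sn: (182 + 28)/1000 = 0.2100; sn–m: (122 + 28)/1000 = 0.1500.
Expected DCO frequency = 0.2100 × 0.1500 ≈ 0.03150; observed = 28/1000 ≈ 0.02800.
Coefficient of coincidence = 0.02800/0.03150 ≈ 0.89; interference = 1 − 0.89 = 0.11.

0.11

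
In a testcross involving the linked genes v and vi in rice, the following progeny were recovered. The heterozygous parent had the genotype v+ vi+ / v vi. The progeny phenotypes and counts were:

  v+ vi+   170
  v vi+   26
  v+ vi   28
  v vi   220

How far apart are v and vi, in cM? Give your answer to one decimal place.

The recombinant classes are v+ vi and v vi+: 28 + 26 = 54.
Recombination frequency = 54/444 = 0.1216 ≈ 12.2%, i.e. 12.2 cM.

12.2 cM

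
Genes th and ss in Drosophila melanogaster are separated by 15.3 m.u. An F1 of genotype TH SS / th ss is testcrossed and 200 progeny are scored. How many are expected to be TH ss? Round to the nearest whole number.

A map distance of 15.3 m.u. corresponds to a recombination frequency of 0.153.
The F1 is TH SS / th ss, so TH ss is a recombinant gamete class with expected frequency r/2 = 0.153/2 = 0.0765.
Expected number = 0.0765 × 200 = 15.30 ≈ 15.

15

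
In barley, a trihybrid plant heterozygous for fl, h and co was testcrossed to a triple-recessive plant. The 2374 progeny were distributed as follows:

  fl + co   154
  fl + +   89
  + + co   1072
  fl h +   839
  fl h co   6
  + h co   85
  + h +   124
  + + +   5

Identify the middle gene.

co

The two most frequent reciprocal classes, fl h + and + + co, are the parental types, so the F1 was fl h + / + + co.
The two rarest classes, fl h co and + + +, are the double crossovers. Comparing them with the parentals, only the co allele has switched, so co is the middle locus and the order is fl – co – h.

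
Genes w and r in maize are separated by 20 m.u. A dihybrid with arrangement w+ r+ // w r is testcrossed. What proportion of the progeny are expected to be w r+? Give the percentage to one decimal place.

10.0%

A map distance of 20 m.u. corresponds to a recombination frequency of 0.200.
The F1 is w+ r+ / w r, so w r+ is a recombinant gamete class with expected frequency r/2 = 0.200/2 = 0.1000.
That is 0.1000 = 10.0% of the progeny.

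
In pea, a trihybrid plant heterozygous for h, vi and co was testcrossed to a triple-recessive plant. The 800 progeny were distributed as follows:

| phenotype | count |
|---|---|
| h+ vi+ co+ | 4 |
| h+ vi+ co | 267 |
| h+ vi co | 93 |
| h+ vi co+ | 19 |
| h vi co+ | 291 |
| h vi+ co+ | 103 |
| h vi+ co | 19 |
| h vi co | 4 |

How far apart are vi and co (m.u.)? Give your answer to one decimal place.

25.5 m.u.

The two most frequent reciprocal classes, h+ vi+ co and h vi co+, are the parental types, so the F1 was h+ vi+ co / h vi co+.
The two rarest classes, h+ vi+ co+ and h vi co, are the double crossovers. Comparing them with the parentals, only the co allele has switched, so co is the middle locus and the order is vi – co – h.
Crossovers in the vi–co interval produce the single-crossover classes h+ vi co and h vi+ co+ (93 + 103 = 196) plus the double crossovers (8).
RF(vi–co) = (196 + 8) / 800 = 204/800 = 0.2550 → 25.5 m.u.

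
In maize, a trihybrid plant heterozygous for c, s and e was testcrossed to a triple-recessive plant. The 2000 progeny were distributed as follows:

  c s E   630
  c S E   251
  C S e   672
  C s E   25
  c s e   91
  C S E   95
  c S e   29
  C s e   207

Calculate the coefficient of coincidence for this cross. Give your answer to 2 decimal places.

0.88

The two most frequent reciprocal classes, C S e and c s E, are the parental types, so the F1 was C S e / c s E.
The two rarest classes, c S e and C s E, are the double crossovers. Comparing them with the parentals, only the c allele has switched, so c is the middle locus and the order is e – c – s.
e–c: (186 + 54)/2000 = 0.1200; c–s: (458 + 54)/2000 = 0.2560.
Expected DCO frequency = 0.1200 × 0.2560 ≈ 0.03072; observed = 54/2000 ≈ 0.02700.
Coefficient of coincidence = 0.02700/0.03072 ≈ 0.88.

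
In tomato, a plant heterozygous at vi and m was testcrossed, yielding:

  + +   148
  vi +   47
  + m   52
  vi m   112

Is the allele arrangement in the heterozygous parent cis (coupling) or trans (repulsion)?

cis

The two most frequent classes are + + (148) and vi m (112); these are the parental (non-recombinant) types.
So the F1 carried + + on one chromosome and vi m on the other — the recessive alleles are on the same chromosome (cis / coupling).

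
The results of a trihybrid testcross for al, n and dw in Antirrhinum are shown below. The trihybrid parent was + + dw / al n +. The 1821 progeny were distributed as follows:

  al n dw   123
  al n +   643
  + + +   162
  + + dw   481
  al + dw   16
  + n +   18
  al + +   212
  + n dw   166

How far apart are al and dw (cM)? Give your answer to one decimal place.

17.5 cM

The two rarest classes, al + dw and + n +, are the double crossovers. Comparing them with the parentals, only the al allele has switched, so al is the middle locus and the order is n – al – dw.
Crossovers in the al–dw interval produce the single-crossover classes + + + and al n dw (162 + 123 = 285) plus the double crossovers (34).
RF(al–dw) = (285 + 34) / 1821 = 319/1821 = 0.1752 → 17.5 cM.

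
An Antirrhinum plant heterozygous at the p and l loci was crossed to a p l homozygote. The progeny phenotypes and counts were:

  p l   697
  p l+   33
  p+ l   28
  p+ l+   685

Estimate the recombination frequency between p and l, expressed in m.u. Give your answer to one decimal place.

4.2 m.u.

The two most frequent classes, p+ l+ (685) and p l (697), are the parental types, so the F1 was p+ l+ / p l.
The recombinant classes are p+ l and p l+: 28 + 33 = 61.
Recombination frequency = 61/1443 = 0.0423 ≈ 4.2%, i.e. 4.2 m.u.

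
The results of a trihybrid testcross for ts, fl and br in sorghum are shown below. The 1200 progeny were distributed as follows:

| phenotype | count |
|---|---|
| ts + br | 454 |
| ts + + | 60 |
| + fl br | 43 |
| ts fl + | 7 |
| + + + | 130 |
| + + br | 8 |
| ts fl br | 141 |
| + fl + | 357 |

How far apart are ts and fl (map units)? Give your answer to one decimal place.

The two most frequent reciprocal classes, ts + br and + fl +, are the parental types, so the F1 was ts + br / + fl +.
The two rarest classes, + + br and ts fl +, are the double crossovers. Comparing them with the parentals, only the ts allele has switched, so ts is the middle locus and the order is br – ts – fl.
Crossovers in the ts–fl interval produce the single-crossover classes ts fl br and + + + (141 + 130 = 271) plus the double crossovers (15).
RF(ts–fl) = (271 + 15) / 1200 = 286/1200 = 0.2383 → 23.8 map units.

23.8 map units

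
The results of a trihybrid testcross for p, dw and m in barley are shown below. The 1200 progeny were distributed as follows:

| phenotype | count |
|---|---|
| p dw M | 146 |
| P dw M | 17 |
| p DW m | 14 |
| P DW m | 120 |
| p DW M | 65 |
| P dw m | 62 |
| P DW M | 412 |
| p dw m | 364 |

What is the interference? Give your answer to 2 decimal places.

0.21

The two most frequent reciprocal classes, p dw m and P DW M, are the parental types, so the F1 was p dw m / P DW M.
The two rarest classes, p DW m and P dw M, are the double crossovers. Comparing them with the parentals, only the dw allele has switched, so dw is the middle locus and the order is m – dw – p.
m–dw: (266 + 31)/1200 = 0.2475; dw–p: (127 + 31)/1200 = 0.1317.
Expected DCO frequency = 0.2475 × 0.1317 ≈ 0.03260; observed = 31/1200 ≈ 0.02583.
Coefficient of coincidence = 0.02583/0.03260 ≈ 0.79; interference = 1 − 0.79 = 0.21.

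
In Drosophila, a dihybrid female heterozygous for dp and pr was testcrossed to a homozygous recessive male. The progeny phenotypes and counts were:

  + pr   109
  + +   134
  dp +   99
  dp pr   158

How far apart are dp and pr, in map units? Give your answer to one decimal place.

The two most frequent classes, + + (134) and dp pr (158), are the parental types, so the F1 was + + / dp pr.
The recombinant classes are + pr and dp +: 109 + 99 = 208.
Recombination frequency = 208/500 = 0.4160 ≈ 41.6%, i.e. 41.6 map units.

41.6 map units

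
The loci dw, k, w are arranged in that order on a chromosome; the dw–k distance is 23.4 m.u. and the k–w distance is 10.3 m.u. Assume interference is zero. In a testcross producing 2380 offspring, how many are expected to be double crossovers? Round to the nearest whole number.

57

Map distances give recombination frequencies of 0.234 and 0.103 for the two intervals.
With no interference, expected double-crossover frequency = 0.234 × 0.103 = 0.02410.
Expected number = 0.02410 × 2380 = 57.36 ≈ 57.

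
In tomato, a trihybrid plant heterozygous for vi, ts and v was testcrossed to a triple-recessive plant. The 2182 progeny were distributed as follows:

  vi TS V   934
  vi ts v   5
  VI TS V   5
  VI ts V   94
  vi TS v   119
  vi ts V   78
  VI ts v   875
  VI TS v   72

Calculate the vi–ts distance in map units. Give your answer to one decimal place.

The two most frequent reciprocal classes, vi TS V and VI ts v, are the parental types, so the F1 was vi TS V / VI ts v.
The two rarest classes, VI TS V and vi ts v, are the double crossovers. Comparing them with the parentals, only the vi allele has switched, so vi is the middle locus and the order is ts – vi – v.
Crossovers in the ts–vi interval produce the single-crossover classes vi ts V and VI TS v (78 + 72 = 150) plus the double crossovers (10).
RF(ts–vi) = (150 + 10) / 2182 = 160/2182 = 0.0733 → 7.3 map units.

7.3 map units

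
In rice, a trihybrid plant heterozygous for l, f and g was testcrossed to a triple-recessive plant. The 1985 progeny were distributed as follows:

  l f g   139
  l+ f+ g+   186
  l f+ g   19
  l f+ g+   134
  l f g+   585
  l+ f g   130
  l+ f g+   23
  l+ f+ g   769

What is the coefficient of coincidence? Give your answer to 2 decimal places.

The two most frequent reciprocal classes, l f g+ and l+ f+ g, are the parental types, so the F1 was l f g+ / l+ f+ g.
The two rarest classes, l+ f g+ and l f+ g, are the double crossovers. Comparing them with the parentals, only the l allele has switched, so l is the middle locus and the order is g – l – f.
g–l: (325 + 42)/1985 = 0.1849; l–f: (264 + 42)/1985 = 0.1542.
Expected DCO frequency = 0.1849 × 0.1542 ≈ 0.02851; observed = 42/1985 ≈ 0.02116.
Coefficient of coincidence = 0.02116/0.02851 ≈ 0.74.

0.74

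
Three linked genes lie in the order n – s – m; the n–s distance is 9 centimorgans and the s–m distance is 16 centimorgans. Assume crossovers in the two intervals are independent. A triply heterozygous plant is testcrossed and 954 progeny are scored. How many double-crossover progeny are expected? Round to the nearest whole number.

Map distances give recombination frequencies of 0.090 and 0.160 for the two intervals.
With no interference, expected double-crossover frequency = 0.090 × 0.160 = 0.01440.
Expected number = 0.01440 × 954 = 13.74 ≈ 14.

14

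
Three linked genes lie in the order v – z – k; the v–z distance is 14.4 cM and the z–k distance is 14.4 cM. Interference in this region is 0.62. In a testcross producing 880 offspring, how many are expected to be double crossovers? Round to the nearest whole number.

7

Map distances give recombination frequencies of 0.144 and 0.144 for the two intervals.
With interference 0.62 (so coincidence = 0.38), expected double-crossover frequency = 0.144 × 0.144 × 0.38 = 0.00788.
Expected number = 0.00788 × 880 = 6.93 ≈ 7.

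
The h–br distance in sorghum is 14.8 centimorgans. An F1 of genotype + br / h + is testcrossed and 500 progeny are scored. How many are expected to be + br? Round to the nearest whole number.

A map distance of 14.8 centimorgans corresponds to a recombination frequency of 0.148.
The F1 is + br / h +, so + br is a parental gamete class with expected frequency (1 − r)/2 = 0.852/2 = 0.4260.
Expected number = 0.4260 × 500 = 213.00 ≈ 213.

213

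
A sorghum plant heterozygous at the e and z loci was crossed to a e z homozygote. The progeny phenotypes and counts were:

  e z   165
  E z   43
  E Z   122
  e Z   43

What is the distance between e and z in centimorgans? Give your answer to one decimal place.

The two most frequent classes, E Z (122) and e z (165), are the parental types, so the F1 was E Z / e z.
The recombinant classes are E z and e Z: 43 + 43 = 86.
Recombination frequency = 86/373 = 0.2306 ≈ 23.1%, i.e. 23.1 centimorgans.

23.1 centimorgans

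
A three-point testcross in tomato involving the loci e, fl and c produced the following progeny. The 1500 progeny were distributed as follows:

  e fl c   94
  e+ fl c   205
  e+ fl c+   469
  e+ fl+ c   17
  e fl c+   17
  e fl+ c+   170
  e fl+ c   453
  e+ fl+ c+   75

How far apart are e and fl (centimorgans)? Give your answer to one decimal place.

13.5 centimorgans

The two most frequent reciprocal classes, e+ fl c+ and e fl+ c, are the parental types, so the F1 was e+ fl c+ / e fl+ c.
The two rarest classes, e fl c+ and e+ fl+ c, are the double crossovers. Comparing them with the parentals, only the e allele has switched, so e is the middle locus and the order is fl – e – c.
Crossovers in the fl–e interval produce the single-crossover classes e+ fl+ c+ and e fl c (75 + 94 = 169) plus the double crossovers (34).
RF(fl–e) = (169 + 34) / 1500 = 203/1500 = 0.1353 → 13.5 centimorgans.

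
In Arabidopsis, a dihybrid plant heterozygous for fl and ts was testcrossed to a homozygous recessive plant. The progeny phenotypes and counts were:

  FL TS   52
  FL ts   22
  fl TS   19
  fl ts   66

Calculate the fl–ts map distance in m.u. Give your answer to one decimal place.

The two most frequent classes, FL TS (52) and fl ts (66), are the parental types, so the F1 was FL TS / fl ts.
The recombinant classes are FL ts and fl TS: 22 + 19 = 41.
Recombination frequency = 41/159 = 0.2579 ≈ 25.8%, i.e. 25.8 m.u.

25.8 m.u.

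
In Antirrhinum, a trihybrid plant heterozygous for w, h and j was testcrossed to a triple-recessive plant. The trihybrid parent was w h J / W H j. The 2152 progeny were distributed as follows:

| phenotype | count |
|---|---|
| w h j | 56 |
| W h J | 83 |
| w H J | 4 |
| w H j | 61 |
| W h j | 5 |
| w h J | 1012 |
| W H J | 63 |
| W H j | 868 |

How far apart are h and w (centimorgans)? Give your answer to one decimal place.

7.1 centimorgans

The two rarest classes, w H J and W h j, are the double crossovers. Comparing them with the parentals, only the h allele has switched, so h is the middle locus and the order is w – h – j.
Crossovers in the w–h interval produce the single-crossover classes W h J and w H j (83 + 61 = 144) plus the double crossovers (9).
RF(w–h) = (144 + 9) / 2152 = 153/2152 = 0.0711 → 7.1 centimorgans.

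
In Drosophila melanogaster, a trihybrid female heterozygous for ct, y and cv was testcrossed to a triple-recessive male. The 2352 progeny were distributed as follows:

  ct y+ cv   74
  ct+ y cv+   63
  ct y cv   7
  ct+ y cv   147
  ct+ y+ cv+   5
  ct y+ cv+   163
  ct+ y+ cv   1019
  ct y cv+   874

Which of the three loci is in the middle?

cv

The two most frequent reciprocal classes, ct+ y+ cv and ct y cv+, are the parental types, so the F1 was ct+ y+ cv / ct y cv+.
The two rarest classes, ct+ y+ cv+ and ct y cv, are the double crossovers. Comparing them with the parentals, only the cv allele has switched, so cv is the middle locus and the order is ct – cv – y.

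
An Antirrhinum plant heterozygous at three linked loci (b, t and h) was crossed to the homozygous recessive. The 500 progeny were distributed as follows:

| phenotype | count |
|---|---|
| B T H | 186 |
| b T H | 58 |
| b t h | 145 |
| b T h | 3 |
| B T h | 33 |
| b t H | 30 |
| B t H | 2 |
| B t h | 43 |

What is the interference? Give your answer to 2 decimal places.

The two most frequent reciprocal classes, B T H and b t h, are the parental types, so the F1 was B T H / b t h.
The two rarest classes, B t H and b T h, are the double crossovers. Comparing them with the parentals, only the t allele has switched, so t is the middle locus and the order is h – t – b.
h–t: (63 + 5)/500 = 0.1360; t–b: (101 + 5)/500 = 0.2120.
Expected DCO frequency = 0.1360 × 0.2120 ≈ 0.02883; observed = 5/500 ≈ 0.01000.
Coefficient of coincidence = 0.01000/0.02883 ≈ 0.35; interference = 1 − 0.35 = 0.65.

0.65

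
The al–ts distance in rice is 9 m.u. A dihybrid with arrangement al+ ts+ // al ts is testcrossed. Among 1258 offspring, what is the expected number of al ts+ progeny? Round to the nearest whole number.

57

A map distance of 9 m.u. corresponds to a recombination frequency of 0.090.
The F1 is al+ ts+ / al ts, so al ts+ is a recombinant gamete class with expected frequency r/2 = 0.090/2 = 0.0450.
Expected number = 0.0450 × 1258 = 56.61 ≈ 57.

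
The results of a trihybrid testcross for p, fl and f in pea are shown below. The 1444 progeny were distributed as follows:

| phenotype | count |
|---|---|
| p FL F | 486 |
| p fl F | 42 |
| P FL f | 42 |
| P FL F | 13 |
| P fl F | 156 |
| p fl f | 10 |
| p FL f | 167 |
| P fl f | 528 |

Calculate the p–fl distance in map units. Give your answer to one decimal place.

The two most frequent reciprocal classes, p FL F and P fl f, are the parental types, so the F1 was p FL F / P fl f.
The two rarest classes, P FL F and p fl f, are the double crossovers. Comparing them with the parentals, only the p allele has switched, so p is the middle locus and the order is f – p – fl.
Crossovers in the p–fl interval produce the single-crossover classes p fl F and P FL f (42 + 42 = 84) plus the double crossovers (23).
RF(p–fl) = (84 + 23) / 1444 = 107/1444 = 0.0741 → 7.4 map units.

7.4 map units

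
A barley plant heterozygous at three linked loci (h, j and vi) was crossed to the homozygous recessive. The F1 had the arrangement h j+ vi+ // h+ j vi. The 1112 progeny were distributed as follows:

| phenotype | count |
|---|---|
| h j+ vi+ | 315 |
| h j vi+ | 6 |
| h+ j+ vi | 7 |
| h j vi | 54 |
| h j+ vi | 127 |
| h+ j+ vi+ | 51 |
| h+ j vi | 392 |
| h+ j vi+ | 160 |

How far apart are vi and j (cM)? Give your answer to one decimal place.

The two rarest classes, h j vi+ and h+ j+ vi, are the double crossovers. Comparing them with the parentals, only the j allele has switched, so j is the middle locus and the order is vi – j – h.
Crossovers in the vi–j interval produce the single-crossover classes h j+ vi and h+ j vi+ (127 + 160 = 287) plus the double crossovers (13).
RF(vi–j) = (287 + 13) / 1112 = 300/1112 = 0.2698 → 27.0 cM.

27.0 cM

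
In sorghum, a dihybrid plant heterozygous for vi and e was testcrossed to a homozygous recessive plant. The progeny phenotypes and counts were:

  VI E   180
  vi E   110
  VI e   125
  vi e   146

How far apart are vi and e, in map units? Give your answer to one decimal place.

The two most frequent classes, VI E (180) and vi e (146), are the parental types, so the F1 was VI E / vi e.
The recombinant classes are VI e and vi E: 125 + 110 = 235.
Recombination frequency = 235/561 = 0.4189 ≈ 41.9%, i.e. 41.9 map units.

41.9 map units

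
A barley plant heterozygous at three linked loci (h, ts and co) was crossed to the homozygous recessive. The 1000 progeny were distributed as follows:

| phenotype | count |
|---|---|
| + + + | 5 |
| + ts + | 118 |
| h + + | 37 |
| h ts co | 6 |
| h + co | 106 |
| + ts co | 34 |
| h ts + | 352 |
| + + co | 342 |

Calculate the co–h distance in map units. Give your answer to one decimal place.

23.5 map units

The two most frequent reciprocal classes, h ts + and + + co, are the parental types, so the F1 was h ts + / + + co.
The two rarest classes, h ts co and + + +, are the double crossovers. Comparing them with the parentals, only the co allele has switched, so co is the middle locus and the order is h – co – ts.
Crossovers in the h–co interval produce the single-crossover classes + ts + and h + co (118 + 106 = 224) plus the double crossovers (11).
RF(h–co) = (224 + 11) / 1000 = 235/1000 = 0.2350 → 23.5 map units.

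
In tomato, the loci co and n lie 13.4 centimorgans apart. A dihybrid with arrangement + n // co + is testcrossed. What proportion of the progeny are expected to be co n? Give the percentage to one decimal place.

A map distance of 13.4 centimorgans corresponds to a recombination frequency of 0.134.
The F1 is + n / co +, so co n is a recombinant gamete class with expected frequency r/2 = 0.134/2 = 0.0670.
That is 0.0670 = 6.7% of the progeny.

6.7%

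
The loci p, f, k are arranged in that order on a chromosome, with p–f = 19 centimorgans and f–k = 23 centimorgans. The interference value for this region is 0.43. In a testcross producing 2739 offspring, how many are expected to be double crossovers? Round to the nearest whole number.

68

Map distances give recombination frequencies of 0.190 and 0.230 for the two intervals.
With interference 0.43 (so coincidence = 0.57), expected double-crossover frequency = 0.190 × 0.230 × 0.57 = 0.02491.
Expected number = 0.02491 × 2739 = 68.23 ≈ 68.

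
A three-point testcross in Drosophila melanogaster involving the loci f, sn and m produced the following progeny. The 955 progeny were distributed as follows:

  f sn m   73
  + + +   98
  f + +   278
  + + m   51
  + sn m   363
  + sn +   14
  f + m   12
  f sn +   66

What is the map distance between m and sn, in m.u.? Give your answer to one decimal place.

The two most frequent reciprocal classes, + sn m and f + +, are the parental types, so the F1 was + sn m / f + +.
The two rarest classes, + sn + and f + m, are the double crossovers. Comparing them with the parentals, only the m allele has switched, so m is the middle locus and the order is sn – m – f.
Crossovers in the sn–m interval produce the single-crossover classes + + m and f sn + (51 + 66 = 117) plus the double crossovers (26).
RF(sn–m) = (117 + 26) / 955 = 143/955 = 0.1497 → 15.0 m.u.

15.0 m.u.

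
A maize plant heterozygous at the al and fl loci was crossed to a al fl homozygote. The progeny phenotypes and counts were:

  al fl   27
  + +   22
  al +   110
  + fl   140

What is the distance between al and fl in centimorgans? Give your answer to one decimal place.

The two most frequent classes, + fl (140) and al + (110), are the parental types, so the F1 was + fl / al +.
The recombinant classes are + + and al fl: 22 + 27 = 49.
Recombination frequency = 49/299 = 0.1639 ≈ 16.4%, i.e. 16.4 centimorgans.

16.4 centimorgans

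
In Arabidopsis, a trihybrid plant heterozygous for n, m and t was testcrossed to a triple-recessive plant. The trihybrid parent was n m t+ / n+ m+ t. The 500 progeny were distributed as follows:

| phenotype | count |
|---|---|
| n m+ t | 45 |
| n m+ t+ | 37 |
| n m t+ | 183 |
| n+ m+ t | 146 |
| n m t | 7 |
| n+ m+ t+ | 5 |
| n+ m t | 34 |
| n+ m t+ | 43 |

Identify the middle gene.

t

The two rarest classes, n m t and n+ m+ t+, are the double crossovers. Comparing them with the parentals, only the t allele has switched, so t is the middle locus and the order is n – t – m.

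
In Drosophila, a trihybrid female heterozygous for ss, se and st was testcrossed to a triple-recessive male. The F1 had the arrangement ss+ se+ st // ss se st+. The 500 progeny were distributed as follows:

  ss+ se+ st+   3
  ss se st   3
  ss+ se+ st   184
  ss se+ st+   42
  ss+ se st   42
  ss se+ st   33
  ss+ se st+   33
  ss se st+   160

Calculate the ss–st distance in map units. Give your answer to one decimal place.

14.4 map units

The two rarest classes, ss+ se+ st+ and ss se st, are the double crossovers. Comparing them with the parentals, only the st allele has switched, so st is the middle locus and the order is ss – st – se.
Crossovers in the ss–st interval produce the single-crossover classes ss se+ st and ss+ se st+ (33 + 33 = 66) plus the double crossovers (6).
RF(ss–st) = (66 + 6) / 500 = 72/500 = 0.1440 → 14.4 map units.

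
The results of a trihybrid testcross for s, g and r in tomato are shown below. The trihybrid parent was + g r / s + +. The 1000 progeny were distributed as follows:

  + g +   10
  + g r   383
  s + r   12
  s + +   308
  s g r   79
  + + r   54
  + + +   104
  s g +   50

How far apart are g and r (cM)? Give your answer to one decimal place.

12.6 cM

The two rarest classes, + g + and s + r, are the double crossovers. Comparing them with the parentals, only the r allele has switched, so r is the middle locus and the order is s – r – g.
Crossovers in the r–g interval produce the single-crossover classes + + r and s g + (54 + 50 = 104) plus the double crossovers (22).
RF(r–g) = (104 + 22) / 1000 = 126/1000 = 0.1260 → 12.6 cM.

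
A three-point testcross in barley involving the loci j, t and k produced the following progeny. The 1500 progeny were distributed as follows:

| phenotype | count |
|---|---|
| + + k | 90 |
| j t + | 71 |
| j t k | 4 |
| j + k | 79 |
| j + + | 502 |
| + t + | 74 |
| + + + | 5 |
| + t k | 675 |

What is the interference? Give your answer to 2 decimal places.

0.51

The two most frequent reciprocal classes, j + + and + t k, are the parental types, so the F1 was j + + / + t k.
The two rarest classes, + + + and j t k, are the double crossovers. Comparing them with the parentals, only the j allele has switched, so j is the middle locus and the order is t – j – k.
t–j: (161 + 9)/1500 = 0.1133; j–k: (153 + 9)/1500 = 0.1080.
Expected DCO frequency = 0.1133 × 0.1080 ≈ 0.01224; observed = 9/1500 ≈ 0.00600.
Coefficient of coincidence = 0.00600/0.01224 ≈ 0.49; interference = 1 − 0.49 = 0.51.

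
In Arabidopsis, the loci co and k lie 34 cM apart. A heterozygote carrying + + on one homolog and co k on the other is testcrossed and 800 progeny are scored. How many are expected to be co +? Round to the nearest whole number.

136

A map distance of 34 cM corresponds to a recombination frequency of 0.340.
The F1 is + + / co k, so co + is a recombinant gamete class with expected frequency r/2 = 0.340/2 = 0.1700.
Expected number = 0.1700 × 800 = 136.00 ≈ 136.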